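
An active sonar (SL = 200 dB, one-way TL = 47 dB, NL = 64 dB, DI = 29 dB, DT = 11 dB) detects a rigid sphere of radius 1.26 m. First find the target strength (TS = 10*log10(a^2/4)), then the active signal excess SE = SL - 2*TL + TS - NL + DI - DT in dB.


Step 1: TS = 10*log10(1.26^2/4) = -4.01 dB
Step 2: SE = SL - 2*TL + TS - NL + DI - DT = 200 - 2*47 + (-4.01) - 64 + 29 - 11 = 55.99

55.99 dB


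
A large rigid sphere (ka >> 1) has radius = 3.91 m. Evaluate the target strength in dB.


TS = 10*log10(3.91^2 / 4) = 10*log10(3.822025) = 5.82

5.82 dB


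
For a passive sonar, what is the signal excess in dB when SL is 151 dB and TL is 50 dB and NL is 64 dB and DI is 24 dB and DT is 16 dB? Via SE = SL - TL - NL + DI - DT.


45 dB


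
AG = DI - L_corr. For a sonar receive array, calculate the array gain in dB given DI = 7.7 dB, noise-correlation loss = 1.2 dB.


AG = DI - L_corr = 7.7 - 1.2 = 6.5

6.5 dB


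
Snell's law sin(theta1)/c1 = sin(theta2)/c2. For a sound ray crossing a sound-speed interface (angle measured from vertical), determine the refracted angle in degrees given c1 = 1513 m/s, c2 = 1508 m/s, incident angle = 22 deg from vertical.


21.92 deg


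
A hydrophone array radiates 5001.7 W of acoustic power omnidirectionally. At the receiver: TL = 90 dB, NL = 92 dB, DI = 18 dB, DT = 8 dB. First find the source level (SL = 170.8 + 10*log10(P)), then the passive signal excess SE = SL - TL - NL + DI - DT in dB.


Step 1: SL = 170.8 + 10*log10(5001.7) = 207.79 dB
Step 2: SE = SL - TL - NL + DI - DT = 207.79 - 90 - 92 + 18 - 8 = 35.79

35.79 dB


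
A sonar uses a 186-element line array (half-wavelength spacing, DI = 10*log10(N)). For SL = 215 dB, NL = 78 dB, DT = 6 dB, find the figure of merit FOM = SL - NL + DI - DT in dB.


153.7 dB


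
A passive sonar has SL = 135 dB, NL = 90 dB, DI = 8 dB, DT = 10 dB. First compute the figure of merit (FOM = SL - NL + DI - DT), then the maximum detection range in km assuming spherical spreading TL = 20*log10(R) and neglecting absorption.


Step 1: FOM = SL - NL + DI - DT = 135 - 90 + 8 - 10 = 43 dB
Step 2: at max range FOM = TL = 20*log10(R), so R = 10^(43/20) = 141.25 m = 0.14 km

0.14 km


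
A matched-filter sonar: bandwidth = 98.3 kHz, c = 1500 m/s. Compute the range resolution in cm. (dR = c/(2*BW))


0.76 cm


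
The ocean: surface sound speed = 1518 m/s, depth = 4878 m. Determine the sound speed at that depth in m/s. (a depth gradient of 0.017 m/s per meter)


c = 1518 + 0.017 * 4878 = 1600.926

1600.926 m/s


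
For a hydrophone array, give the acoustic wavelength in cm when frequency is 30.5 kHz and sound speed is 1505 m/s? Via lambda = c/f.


lambda = c/f = 1505 / 30500 = 0.0493 m = 4.93 cm

4.93 cm


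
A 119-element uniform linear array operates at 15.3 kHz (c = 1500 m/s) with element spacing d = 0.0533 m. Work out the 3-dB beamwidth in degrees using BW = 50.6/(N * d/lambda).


Step 1: lambda = 1500/15300 = 0.09804 m
Step 2: d/lambda = 0.0533/0.09804 = 0.5437
Step 3: BW = 50.6/(N * d/lambda) = 50.6/(119 * 0.5437) = 0.78

0.78 deg


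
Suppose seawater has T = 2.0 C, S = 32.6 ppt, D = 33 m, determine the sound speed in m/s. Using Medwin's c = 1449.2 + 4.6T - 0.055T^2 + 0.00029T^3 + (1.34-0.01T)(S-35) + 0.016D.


c = 1449.2 + 4.6*2.0 - 0.055*2.0^2 + 0.00029*2.0^3 + (1.34 - 0.01*2.0)*(32.6 - 35) + 0.016*33 = 1455.54

1455.54 m/s


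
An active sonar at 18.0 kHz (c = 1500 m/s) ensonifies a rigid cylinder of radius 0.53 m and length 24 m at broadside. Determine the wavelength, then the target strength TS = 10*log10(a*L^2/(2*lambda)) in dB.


Step 1: lambda = c/f = 1500/18000 = 0.08333 m
Step 2: TS = 10*log10(a*L^2/(2*lambda)) = 10*log10(0.53*24^2/(2*0.08333)) = 32.63

32.63 dB


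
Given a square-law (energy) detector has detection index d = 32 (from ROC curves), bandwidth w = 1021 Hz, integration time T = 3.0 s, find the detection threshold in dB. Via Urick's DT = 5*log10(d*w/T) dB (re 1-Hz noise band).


DT = 5*log10(d*w/T) = 5*log10(32 * 1021 / 3.0) = 5*log10(10890.67) = 20.19

20.19 dB


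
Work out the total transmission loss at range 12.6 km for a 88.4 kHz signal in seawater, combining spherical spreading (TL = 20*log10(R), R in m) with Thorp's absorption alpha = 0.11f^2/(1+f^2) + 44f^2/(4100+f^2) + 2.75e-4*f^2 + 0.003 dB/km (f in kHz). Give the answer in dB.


Step 1 (Thorp): alpha = 0.11*7814.56/(1+7814.56) + 44*7814.56/(4100+7814.56) + 2.75e-4*7814.56 + 0.003 = 31.1209 dB/km
Step 2: TL_spread = 20*log10(12600) = 82.01 dB
Step 3: TL_abs = alpha*R = 31.1209 * 12.6 = 392.12 dB
Step 4: TL_total = 82.01 + 392.12 = 474.13

474.13 dB


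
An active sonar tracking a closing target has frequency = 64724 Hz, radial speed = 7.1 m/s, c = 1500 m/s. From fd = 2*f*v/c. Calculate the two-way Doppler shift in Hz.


fd = 2*f*v/c = 2 * 64724 * 7.1 / 1500 = 612.72

612.72 Hz


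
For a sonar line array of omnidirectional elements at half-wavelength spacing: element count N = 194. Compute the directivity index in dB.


DI = 10*log10(194) = 22.88

22.88 dB


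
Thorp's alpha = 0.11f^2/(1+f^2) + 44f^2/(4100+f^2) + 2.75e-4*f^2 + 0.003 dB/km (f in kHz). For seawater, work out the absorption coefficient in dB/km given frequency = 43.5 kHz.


f^2 = 1892.25
alpha = 0.11*1892.25/(1+1892.25) + 44*1892.25/(4100+1892.25) + 2.75e-4*1892.25 + 0.003 = 14.528

14.528 dB/km


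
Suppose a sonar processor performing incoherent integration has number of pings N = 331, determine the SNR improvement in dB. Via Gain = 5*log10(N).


Gain = 5*log10(331) = 12.6

12.6 dB


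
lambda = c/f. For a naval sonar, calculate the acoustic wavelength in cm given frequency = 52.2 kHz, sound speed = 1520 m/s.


2.91 cm


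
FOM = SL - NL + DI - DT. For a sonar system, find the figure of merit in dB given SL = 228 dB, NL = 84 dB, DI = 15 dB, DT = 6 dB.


FOM = SL - NL + DI - DT = 228 - 84 + 15 - 6 = 153

153 dB


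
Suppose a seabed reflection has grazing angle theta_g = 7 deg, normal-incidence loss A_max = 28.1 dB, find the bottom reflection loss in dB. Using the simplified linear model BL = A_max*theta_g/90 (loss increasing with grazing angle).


BL = A_max * theta_g / 90 = 28.1 * 7 / 90 = 2.19

2.19 dB


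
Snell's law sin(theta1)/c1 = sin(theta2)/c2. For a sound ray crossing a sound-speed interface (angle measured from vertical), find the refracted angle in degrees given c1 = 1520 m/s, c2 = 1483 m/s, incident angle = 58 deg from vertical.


55.83 deg


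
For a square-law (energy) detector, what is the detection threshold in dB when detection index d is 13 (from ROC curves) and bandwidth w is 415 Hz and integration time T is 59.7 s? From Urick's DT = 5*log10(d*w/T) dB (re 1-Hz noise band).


DT = 5*log10(d*w/T) = 5*log10(13 * 415 / 59.7) = 5*log10(90.37) = 9.78

9.78 dB


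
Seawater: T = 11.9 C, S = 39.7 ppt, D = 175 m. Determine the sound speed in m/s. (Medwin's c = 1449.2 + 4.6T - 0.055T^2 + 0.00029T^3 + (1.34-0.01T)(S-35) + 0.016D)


c = 1449.2 + 4.6*11.9 - 0.055*11.9^2 + 0.00029*11.9^3 + (1.34 - 0.01*11.9)*(39.7 - 35) + 0.016*175 = 1505.18

1505.18 m/s


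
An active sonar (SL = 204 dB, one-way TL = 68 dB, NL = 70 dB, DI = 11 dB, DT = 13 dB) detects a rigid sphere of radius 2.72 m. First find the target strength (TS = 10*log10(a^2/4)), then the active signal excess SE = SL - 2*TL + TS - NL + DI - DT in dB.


Step 1: TS = 10*log10(2.72^2/4) = 2.67 dB
Step 2: SE = SL - 2*TL + TS - NL + DI - DT = 204 - 2*68 + (2.67) - 70 + 11 - 13 = -1.33

-1.33 dB


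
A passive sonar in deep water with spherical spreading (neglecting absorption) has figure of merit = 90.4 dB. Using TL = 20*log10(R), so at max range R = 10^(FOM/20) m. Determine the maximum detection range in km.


33.11 km


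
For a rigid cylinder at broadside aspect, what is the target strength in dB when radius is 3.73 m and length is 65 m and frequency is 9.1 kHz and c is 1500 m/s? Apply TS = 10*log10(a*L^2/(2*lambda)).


lambda = 1500/9100 = 0.16484 m
TS = 10*log10(3.73*65^2/(2*0.16484)) = 46.79

46.79 dB


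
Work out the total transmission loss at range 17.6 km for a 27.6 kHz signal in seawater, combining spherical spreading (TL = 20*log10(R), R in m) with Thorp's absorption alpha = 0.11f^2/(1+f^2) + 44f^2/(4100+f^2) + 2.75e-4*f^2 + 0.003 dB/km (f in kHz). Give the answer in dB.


Step 1 (Thorp): alpha = 0.11*761.76/(1+761.76) + 44*761.76/(4100+761.76) + 2.75e-4*761.76 + 0.003 = 7.2164 dB/km
Step 2: TL_spread = 20*log10(17600) = 84.91 dB
Step 3: TL_abs = alpha*R = 7.2164 * 17.6 = 127.01 dB
Step 4: TL_total = 84.91 + 127.01 = 211.92

211.92 dB


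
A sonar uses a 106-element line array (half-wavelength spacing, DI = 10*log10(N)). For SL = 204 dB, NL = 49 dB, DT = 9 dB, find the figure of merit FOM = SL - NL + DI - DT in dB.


166.25 dB


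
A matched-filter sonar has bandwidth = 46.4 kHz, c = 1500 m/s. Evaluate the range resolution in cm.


1.62 cm


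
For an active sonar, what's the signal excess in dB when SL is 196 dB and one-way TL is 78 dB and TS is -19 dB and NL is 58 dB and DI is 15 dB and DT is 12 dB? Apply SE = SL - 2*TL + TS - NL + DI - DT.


SE = SL - 2*TL + TS - NL + DI - DT = 196 - 2*78 + (-19) - 58 + 15 - 12 = -34

-34 dB


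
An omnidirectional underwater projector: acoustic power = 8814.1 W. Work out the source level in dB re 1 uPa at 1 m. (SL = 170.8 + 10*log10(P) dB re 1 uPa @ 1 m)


SL = 170.8 + 10*log10(8814.1) = 170.8 + 39.45 = 210.25

210.25 dB


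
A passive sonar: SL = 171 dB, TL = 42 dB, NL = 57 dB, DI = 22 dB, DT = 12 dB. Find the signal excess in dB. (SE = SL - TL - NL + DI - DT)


SE = SL - TL - NL + DI - DT = 171 - 42 - 57 + 22 - 12 = 82

82 dB


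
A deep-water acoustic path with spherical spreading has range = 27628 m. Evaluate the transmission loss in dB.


TL = 20*log10(27628) = 88.83

88.83 dB


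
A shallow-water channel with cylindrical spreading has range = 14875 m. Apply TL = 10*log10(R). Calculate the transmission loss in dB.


TL = 10*log10(14875) = 41.72

41.72 dB


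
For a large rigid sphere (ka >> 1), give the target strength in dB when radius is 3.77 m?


TS = 10*log10(3.77^2 / 4) = 10*log10(3.553225) = 5.51

5.51 dB


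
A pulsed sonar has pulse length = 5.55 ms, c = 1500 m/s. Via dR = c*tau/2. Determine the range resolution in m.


dR = c*tau/2 = 1500 * 5.55e-3 / 2 = 4.1625

4.1625 m


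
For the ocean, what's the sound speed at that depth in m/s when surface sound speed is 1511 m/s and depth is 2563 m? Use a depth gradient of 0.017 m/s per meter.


c = 1511 + 0.017 * 2563 = 1554.571

1554.571 m/s


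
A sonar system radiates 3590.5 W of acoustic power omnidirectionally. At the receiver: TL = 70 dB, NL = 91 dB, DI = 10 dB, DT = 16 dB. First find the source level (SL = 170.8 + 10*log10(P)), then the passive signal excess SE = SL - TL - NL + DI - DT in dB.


Step 1: SL = 170.8 + 10*log10(3590.5) = 206.35 dB
Step 2: SE = SL - TL - NL + DI - DT = 206.35 - 70 - 91 + 10 - 16 = 39.35

39.35 dB


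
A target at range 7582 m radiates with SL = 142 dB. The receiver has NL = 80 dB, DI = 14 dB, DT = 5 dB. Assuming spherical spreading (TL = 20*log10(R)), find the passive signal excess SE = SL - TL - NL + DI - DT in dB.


-6.6 dB


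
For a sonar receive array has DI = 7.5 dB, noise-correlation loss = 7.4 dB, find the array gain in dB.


AG = DI - L_corr = 7.5 - 7.4 = 0.1

0.1 dB


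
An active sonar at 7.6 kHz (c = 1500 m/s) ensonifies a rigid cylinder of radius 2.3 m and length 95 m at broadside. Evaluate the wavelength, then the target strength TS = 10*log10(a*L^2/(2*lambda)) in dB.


Step 1: lambda = c/f = 1500/7600 = 0.19737 m
Step 2: TS = 10*log10(a*L^2/(2*lambda)) = 10*log10(2.3*95^2/(2*0.19737)) = 47.21

47.21 dB


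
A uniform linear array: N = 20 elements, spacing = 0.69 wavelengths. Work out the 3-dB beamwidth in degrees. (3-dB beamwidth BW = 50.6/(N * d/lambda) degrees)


BW = 50.6 / (20 * 0.69) = 50.6 / 13.8 = 3.67

3.67 deg


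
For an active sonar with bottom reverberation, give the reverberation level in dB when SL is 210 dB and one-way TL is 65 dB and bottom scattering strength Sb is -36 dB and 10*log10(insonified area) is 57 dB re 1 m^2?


101 dB


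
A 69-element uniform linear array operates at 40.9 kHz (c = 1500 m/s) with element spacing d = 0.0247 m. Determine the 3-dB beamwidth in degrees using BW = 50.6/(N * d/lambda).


1.09 deg


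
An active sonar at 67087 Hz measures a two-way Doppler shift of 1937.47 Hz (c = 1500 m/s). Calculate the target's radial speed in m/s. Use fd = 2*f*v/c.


21.66 m/s


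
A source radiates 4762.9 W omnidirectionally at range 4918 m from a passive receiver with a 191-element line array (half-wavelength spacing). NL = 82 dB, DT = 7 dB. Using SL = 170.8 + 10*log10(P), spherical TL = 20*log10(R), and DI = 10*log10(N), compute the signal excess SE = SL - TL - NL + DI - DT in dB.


67.55 dB


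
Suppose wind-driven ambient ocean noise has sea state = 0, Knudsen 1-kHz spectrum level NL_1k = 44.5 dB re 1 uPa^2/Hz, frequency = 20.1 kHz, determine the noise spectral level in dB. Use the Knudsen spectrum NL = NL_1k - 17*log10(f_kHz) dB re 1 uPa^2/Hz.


NL = NL_1k - 17*log10(f_kHz) = 44.5 - 17*log10(20.1) = 44.5 - (22.15) = 22.35

22.35 dB


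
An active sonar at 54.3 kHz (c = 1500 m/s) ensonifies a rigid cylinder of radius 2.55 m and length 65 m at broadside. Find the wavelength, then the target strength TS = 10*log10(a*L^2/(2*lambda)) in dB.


Step 1: lambda = c/f = 1500/54300 = 0.02762 m
Step 2: TS = 10*log10(a*L^2/(2*lambda)) = 10*log10(2.55*65^2/(2*0.02762)) = 52.9

52.9 dB


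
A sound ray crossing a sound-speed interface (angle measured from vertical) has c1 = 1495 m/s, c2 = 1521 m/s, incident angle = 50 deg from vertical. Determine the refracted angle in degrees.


sin(theta2) = (c2/c1)*sin(theta1) = (1521/1495)*sin(50 deg) = 0.77937
theta2 = arcsin(0.77937) = 51.2

51.2 deg


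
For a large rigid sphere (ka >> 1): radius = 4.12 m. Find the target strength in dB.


TS = 10*log10(4.12^2 / 4) = 10*log10(4.2436) = 6.28

6.28 dB


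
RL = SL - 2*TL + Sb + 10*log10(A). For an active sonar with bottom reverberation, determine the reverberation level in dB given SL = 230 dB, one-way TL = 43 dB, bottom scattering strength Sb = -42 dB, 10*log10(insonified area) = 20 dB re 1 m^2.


RL = SL - 2*TL + Sb + 10*log10(A) = 230 - 2*43 + (-42) + 20 = 122

122 dB


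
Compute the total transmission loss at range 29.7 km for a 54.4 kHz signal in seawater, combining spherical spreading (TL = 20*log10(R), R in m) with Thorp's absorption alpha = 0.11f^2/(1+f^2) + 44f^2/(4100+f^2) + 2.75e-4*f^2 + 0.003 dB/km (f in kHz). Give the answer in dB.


Step 1 (Thorp): alpha = 0.11*2959.36/(1+2959.36) + 44*2959.36/(4100+2959.36) + 2.75e-4*2959.36 + 0.003 = 19.3721 dB/km
Step 2: TL_spread = 20*log10(29700) = 89.46 dB
Step 3: TL_abs = alpha*R = 19.3721 * 29.7 = 575.35 dB
Step 4: TL_total = 89.46 + 575.35 = 664.81

664.81 dB


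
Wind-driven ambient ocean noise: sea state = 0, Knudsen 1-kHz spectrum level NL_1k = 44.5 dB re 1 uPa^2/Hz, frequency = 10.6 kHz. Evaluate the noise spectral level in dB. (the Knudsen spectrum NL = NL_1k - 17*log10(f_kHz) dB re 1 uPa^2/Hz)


NL = NL_1k - 17*log10(f_kHz) = 44.5 - 17*log10(10.6) = 44.5 - (17.43) = 27.07

27.07 dB


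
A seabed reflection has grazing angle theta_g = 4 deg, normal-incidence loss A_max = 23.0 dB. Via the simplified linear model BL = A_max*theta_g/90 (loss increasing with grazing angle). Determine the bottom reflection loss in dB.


BL = A_max * theta_g / 90 = 23.0 * 4 / 90 = 1.02

1.02 dB


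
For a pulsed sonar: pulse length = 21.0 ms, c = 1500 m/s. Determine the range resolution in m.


dR = c*tau/2 = 1500 * 21.0e-3 / 2 = 15.75

15.75 m


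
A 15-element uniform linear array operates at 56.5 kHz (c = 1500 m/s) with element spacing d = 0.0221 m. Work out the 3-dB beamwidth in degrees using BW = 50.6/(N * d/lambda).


Step 1: lambda = 1500/56500 = 0.02655 m
Step 2: d/lambda = 0.0221/0.02655 = 0.8324
Step 3: BW = 50.6/(N * d/lambda) = 50.6/(15 * 0.8324) = 4.05

4.05 deg


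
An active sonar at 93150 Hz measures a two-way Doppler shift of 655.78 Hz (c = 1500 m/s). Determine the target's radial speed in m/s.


5.28 m/s


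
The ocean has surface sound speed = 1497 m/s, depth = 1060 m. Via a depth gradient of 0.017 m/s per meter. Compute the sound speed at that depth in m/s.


c = 1497 + 0.017 * 1060 = 1515.02

1515.02 m/s


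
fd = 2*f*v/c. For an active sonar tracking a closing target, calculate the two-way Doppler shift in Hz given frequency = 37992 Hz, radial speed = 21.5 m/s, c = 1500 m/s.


1089.1 Hz


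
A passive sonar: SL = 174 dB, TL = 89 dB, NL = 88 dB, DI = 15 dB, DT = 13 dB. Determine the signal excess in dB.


SE = SL - TL - NL + DI - DT = 174 - 89 - 88 + 15 - 13 = -1

-1 dB


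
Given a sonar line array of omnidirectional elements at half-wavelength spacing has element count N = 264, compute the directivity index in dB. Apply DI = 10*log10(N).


24.22 dB


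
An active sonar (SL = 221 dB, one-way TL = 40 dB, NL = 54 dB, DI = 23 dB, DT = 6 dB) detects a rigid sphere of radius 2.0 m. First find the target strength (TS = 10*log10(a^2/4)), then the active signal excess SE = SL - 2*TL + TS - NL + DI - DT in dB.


Step 1: TS = 10*log10(2.0^2/4) = 0.0 dB
Step 2: SE = SL - 2*TL + TS - NL + DI - DT = 221 - 2*40 + (0.0) - 54 + 23 - 6 = 104.0

104.0 dB


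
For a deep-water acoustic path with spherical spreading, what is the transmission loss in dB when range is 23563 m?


87.44 dB


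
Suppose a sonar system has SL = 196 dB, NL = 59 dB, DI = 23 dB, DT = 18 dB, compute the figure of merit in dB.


FOM = SL - NL + DI - DT = 196 - 59 + 23 - 18 = 142

142 dB


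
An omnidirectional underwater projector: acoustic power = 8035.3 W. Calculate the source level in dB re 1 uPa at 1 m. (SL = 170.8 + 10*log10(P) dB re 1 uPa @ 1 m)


209.85 dB


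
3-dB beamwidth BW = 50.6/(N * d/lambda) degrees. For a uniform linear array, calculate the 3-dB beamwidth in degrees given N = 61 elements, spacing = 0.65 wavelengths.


BW = 50.6 / (61 * 0.65) = 50.6 / 39.65 = 1.28

1.28 deg


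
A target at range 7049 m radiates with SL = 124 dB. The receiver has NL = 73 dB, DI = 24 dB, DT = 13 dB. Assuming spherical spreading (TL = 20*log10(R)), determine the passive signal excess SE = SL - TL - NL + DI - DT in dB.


-14.96 dB


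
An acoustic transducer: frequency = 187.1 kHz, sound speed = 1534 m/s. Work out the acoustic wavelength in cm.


lambda = c/f = 1534 / 187100 = 0.0082 m = 0.82 cm

0.82 cm


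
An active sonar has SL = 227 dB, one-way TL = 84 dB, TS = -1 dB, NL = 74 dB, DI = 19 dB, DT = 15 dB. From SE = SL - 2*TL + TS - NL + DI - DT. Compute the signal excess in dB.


SE = SL - 2*TL + TS - NL + DI - DT = 227 - 2*84 + (-1) - 74 + 19 - 15 = -12

-12 dB


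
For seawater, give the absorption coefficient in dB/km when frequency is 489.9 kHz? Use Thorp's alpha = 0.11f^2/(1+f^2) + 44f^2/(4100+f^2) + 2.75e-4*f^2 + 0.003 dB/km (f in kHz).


f^2 = 240002.01
alpha = 0.11*240002.01/(1+240002.01) + 44*240002.01/(4100+240002.01) + 2.75e-4*240002.01 + 0.003 = 109.375

109.375 dB/km


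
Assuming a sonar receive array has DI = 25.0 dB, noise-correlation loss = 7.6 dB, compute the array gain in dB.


17.4 dB


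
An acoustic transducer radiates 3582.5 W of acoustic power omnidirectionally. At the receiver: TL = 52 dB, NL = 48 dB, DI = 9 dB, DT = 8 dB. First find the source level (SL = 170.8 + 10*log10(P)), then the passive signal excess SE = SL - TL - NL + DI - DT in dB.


Step 1: SL = 170.8 + 10*log10(3582.5) = 206.34 dB
Step 2: SE = SL - TL - NL + DI - DT = 206.34 - 52 - 48 + 9 - 8 = 107.34

107.34 dB


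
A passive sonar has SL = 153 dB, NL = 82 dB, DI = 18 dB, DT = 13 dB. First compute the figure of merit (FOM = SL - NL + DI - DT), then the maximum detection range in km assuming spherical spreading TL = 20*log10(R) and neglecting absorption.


Step 1: FOM = SL - NL + DI - DT = 153 - 82 + 18 - 13 = 76 dB
Step 2: at max range FOM = TL = 20*log10(R), so R = 10^(76/20) = 6309.57 m = 6.31 km

6.31 km


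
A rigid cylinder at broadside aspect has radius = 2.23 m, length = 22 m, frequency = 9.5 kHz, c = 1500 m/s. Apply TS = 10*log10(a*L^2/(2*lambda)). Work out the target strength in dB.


lambda = 1500/9500 = 0.15789 m
TS = 10*log10(2.23*22^2/(2*0.15789)) = 35.34

35.34 dB


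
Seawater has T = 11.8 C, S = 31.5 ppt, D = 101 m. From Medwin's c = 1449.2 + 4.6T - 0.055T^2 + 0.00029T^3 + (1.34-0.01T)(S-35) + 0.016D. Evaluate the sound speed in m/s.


1493.64 m/s


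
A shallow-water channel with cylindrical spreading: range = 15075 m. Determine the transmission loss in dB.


41.78 dB


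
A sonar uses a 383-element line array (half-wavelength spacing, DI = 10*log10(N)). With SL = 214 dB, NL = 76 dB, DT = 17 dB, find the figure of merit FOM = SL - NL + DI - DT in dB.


Step 1: DI = 10*log10(383) = 25.83 dB
Step 2: FOM = SL - NL + DI - DT = 214 - 76 + 25.83 - 17 = 146.83

146.83 dB


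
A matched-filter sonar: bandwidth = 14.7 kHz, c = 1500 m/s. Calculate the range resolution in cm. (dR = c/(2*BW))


5.1 cm


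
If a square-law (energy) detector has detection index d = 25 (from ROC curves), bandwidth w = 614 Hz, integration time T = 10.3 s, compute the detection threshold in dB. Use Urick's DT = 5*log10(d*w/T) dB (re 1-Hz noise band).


DT = 5*log10(d*w/T) = 5*log10(25 * 614 / 10.3) = 5*log10(1490.29) = 15.87

15.87 dB


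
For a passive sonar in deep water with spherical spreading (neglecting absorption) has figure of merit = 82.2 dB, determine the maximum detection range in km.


At max range FOM = TL, so 20*log10(R) = 82.2
R = 10^(82.2/20) = 12882.5 m = 12.88 km

12.88 km


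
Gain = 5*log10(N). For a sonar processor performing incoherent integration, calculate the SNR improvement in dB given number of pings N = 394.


Gain = 5*log10(394) = 12.98

12.98 dB


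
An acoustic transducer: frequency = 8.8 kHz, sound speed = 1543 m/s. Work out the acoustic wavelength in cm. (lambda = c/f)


17.53 cm


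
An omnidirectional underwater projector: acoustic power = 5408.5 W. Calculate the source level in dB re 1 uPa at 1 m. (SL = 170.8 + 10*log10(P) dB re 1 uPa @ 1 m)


208.13 dB


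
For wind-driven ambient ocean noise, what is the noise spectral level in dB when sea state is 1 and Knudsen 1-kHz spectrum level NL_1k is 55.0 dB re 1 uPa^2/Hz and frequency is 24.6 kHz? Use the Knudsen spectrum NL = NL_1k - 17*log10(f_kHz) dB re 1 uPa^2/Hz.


NL = NL_1k - 17*log10(f_kHz) = 55.0 - 17*log10(24.6) = 55.0 - (23.65) = 31.35

31.35 dB


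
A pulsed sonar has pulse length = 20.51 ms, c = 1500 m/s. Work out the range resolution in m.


dR = c*tau/2 = 1500 * 20.51e-3 / 2 = 15.3825

15.3825 m


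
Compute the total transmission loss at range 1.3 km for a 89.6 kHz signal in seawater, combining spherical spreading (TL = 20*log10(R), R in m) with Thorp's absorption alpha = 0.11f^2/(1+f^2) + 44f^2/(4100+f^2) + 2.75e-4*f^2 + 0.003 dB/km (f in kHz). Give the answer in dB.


Step 1 (Thorp): alpha = 0.11*8028.16/(1+8028.16) + 44*8028.16/(4100+8028.16) + 2.75e-4*8028.16 + 0.003 = 31.4463 dB/km
Step 2: TL_spread = 20*log10(1300) = 62.28 dB
Step 3: TL_abs = alpha*R = 31.4463 * 1.3 = 40.88 dB
Step 4: TL_total = 62.28 + 40.88 = 103.16

103.16 dB


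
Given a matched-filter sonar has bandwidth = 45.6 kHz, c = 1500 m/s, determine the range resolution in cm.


dR = c/(2*BW) = 1500 / (2 * 45.6e3) = 0.0164 m = 1.64 cm

1.64 cm


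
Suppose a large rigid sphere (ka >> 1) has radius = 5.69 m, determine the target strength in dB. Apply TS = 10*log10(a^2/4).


TS = 10*log10(5.69^2 / 4) = 10*log10(8.094025) = 9.08

9.08 dB


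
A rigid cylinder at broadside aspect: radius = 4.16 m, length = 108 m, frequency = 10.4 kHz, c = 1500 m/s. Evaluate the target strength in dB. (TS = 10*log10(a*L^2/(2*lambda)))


52.26 dB


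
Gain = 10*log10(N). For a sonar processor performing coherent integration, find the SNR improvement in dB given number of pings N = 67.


18.26 dB


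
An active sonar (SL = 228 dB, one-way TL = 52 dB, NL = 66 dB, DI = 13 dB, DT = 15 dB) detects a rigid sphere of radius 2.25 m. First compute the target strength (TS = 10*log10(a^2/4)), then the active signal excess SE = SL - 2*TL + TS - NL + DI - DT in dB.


Step 1: TS = 10*log10(2.25^2/4) = 1.02 dB
Step 2: SE = SL - 2*TL + TS - NL + DI - DT = 228 - 2*52 + (1.02) - 66 + 13 - 15 = 57.02

57.02 dB


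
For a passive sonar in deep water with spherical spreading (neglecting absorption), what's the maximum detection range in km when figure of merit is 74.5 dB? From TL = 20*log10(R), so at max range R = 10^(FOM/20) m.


At max range FOM = TL, so 20*log10(R) = 74.5
R = 10^(74.5/20) = 5308.84 m = 5.31 km

5.31 km


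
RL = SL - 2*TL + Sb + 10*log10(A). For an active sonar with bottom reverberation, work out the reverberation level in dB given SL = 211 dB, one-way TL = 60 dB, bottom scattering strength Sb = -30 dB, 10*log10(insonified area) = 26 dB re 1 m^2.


RL = SL - 2*TL + Sb + 10*log10(A) = 211 - 2*60 + (-30) + 26 = 87

87 dB


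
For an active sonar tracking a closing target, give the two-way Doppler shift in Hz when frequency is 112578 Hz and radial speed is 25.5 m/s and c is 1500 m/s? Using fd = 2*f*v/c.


3827.65 Hz


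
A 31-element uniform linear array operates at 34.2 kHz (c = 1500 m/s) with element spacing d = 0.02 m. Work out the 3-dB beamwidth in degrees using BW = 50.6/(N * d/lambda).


3.58 deg


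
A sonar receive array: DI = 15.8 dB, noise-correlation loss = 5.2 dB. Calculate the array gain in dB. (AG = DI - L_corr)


AG = DI - L_corr = 15.8 - 5.2 = 10.6

10.6 dB


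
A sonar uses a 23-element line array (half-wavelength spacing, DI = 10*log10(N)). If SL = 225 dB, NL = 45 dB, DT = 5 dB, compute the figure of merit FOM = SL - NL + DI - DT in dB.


Step 1: DI = 10*log10(23) = 13.62 dB
Step 2: FOM = SL - NL + DI - DT = 225 - 45 + 13.62 - 5 = 188.62

188.62 dB


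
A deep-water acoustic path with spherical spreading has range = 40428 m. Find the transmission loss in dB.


TL = 20*log10(40428) = 92.13

92.13 dB


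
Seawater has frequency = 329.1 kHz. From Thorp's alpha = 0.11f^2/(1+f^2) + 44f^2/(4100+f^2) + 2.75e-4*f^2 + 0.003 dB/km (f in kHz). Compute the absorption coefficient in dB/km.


f^2 = 108306.81
alpha = 0.11*108306.81/(1+108306.81) + 44*108306.81/(4100+108306.81) + 2.75e-4*108306.81 + 0.003 = 72.292

72.292 dB/km


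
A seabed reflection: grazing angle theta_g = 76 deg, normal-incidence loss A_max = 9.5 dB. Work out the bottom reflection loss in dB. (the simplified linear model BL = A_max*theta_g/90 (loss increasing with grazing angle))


BL = A_max * theta_g / 90 = 9.5 * 76 / 90 = 8.02

8.02 dB


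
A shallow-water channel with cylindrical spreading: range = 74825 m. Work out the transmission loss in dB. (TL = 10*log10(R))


48.74 dB


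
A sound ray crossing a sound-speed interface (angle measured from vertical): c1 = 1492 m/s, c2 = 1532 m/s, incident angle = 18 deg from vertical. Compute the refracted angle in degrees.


sin(theta2) = (c2/c1)*sin(theta1) = (1532/1492)*sin(18 deg) = 0.3173
theta2 = arcsin(0.3173) = 18.5

18.5 deg


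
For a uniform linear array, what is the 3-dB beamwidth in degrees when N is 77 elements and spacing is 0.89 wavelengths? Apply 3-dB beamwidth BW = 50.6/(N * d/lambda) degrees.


BW = 50.6 / (77 * 0.89) = 50.6 / 68.53 = 0.74

0.74 deg


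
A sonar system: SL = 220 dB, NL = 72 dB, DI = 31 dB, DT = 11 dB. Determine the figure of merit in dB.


FOM = SL - NL + DI - DT = 220 - 72 + 31 - 11 = 168

168 dB


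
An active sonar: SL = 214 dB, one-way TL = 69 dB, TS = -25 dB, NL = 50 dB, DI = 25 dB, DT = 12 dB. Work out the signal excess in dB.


14 dB


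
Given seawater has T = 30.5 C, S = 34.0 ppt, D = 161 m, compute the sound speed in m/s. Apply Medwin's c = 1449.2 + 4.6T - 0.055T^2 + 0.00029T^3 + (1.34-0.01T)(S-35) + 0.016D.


c = 1449.2 + 4.6*30.5 - 0.055*30.5^2 + 0.00029*30.5^3 + (1.34 - 0.01*30.5)*(34.0 - 35) + 0.016*161 = 1548.11

1548.11 m/s


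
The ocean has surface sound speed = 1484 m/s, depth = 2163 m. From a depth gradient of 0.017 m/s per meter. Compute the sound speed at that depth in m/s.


1520.771 m/s


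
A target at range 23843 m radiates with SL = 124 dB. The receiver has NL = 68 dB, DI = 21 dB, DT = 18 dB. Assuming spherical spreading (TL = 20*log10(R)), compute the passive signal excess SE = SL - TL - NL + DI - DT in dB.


Step 1: TL = 20*log10(23843) = 87.55 dB
Step 2: SE = 124 - 87.55 - 68 + 21 - 18 = -28.55

-28.55 dB


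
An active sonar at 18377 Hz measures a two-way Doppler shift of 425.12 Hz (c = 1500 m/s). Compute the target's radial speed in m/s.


17.35 m/s


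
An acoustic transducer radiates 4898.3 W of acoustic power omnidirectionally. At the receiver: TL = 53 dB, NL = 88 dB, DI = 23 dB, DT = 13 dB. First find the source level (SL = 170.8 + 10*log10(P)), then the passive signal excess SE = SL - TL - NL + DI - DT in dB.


Step 1: SL = 170.8 + 10*log10(4898.3) = 207.7 dB
Step 2: SE = SL - TL - NL + DI - DT = 207.7 - 53 - 88 + 23 - 13 = 76.7

76.7 dB


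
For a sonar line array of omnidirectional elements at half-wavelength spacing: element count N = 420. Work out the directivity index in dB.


DI = 10*log10(420) = 26.23

26.23 dB


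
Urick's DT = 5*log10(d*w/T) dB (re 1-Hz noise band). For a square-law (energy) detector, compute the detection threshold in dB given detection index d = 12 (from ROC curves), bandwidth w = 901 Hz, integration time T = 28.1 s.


DT = 5*log10(d*w/T) = 5*log10(12 * 901 / 28.1) = 5*log10(384.77) = 12.93

12.93 dB


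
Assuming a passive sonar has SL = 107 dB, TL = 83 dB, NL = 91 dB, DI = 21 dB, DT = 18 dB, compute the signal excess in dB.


-64 dB


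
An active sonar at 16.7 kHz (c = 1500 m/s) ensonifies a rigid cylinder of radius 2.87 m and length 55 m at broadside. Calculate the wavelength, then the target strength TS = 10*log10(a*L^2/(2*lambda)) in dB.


Step 1: lambda = c/f = 1500/16700 = 0.08982 m
Step 2: TS = 10*log10(a*L^2/(2*lambda)) = 10*log10(2.87*55^2/(2*0.08982)) = 46.84

46.84 dB


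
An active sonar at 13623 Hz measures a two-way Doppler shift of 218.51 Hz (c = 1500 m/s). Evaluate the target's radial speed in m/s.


From fd = 2*f*v/c, v = c*fd/(2*f) = 1500 * 218.51 / (2*13623) = 12.03

12.03 m/s


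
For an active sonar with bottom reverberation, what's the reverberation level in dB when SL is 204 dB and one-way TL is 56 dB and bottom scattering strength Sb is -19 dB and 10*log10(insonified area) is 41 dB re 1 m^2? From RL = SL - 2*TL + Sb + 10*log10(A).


RL = SL - 2*TL + Sb + 10*log10(A) = 204 - 2*56 + (-19) + 41 = 114

114 dB


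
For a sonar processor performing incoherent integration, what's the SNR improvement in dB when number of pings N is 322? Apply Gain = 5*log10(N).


Gain = 5*log10(322) = 12.54

12.54 dB


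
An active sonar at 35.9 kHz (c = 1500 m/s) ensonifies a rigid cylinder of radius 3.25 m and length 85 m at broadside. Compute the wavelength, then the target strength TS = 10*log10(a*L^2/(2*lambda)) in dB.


Step 1: lambda = c/f = 1500/35900 = 0.04178 m
Step 2: TS = 10*log10(a*L^2/(2*lambda)) = 10*log10(3.25*85^2/(2*0.04178)) = 54.49

54.49 dB


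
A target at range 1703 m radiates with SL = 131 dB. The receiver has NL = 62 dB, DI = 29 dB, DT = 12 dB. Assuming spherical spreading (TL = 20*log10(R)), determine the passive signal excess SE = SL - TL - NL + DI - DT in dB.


21.38 dB


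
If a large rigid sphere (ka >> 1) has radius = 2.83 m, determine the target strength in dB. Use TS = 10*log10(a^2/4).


TS = 10*log10(2.83^2 / 4) = 10*log10(2.002225) = 3.02

3.02 dB


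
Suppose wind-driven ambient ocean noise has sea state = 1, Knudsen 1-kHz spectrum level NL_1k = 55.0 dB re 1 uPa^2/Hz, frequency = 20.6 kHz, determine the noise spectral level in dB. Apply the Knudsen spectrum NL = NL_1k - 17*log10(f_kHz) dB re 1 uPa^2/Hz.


32.66 dB


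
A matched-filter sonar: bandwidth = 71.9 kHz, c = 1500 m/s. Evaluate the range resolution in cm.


dR = c/(2*BW) = 1500 / (2 * 71.9e3) = 0.0104 m = 1.04 cm

1.04 cm


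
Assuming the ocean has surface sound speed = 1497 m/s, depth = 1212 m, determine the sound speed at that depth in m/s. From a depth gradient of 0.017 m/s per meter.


c = 1497 + 0.017 * 1212 = 1517.604

1517.604 m/s


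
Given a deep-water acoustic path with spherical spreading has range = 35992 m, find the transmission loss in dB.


91.12 dB


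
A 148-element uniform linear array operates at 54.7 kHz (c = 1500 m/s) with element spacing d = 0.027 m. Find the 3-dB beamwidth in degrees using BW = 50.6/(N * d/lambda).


Step 1: lambda = 1500/54700 = 0.02742 m
Step 2: d/lambda = 0.027/0.02742 = 0.9847
Step 3: BW = 50.6/(N * d/lambda) = 50.6/(148 * 0.9847) = 0.35

0.35 deg


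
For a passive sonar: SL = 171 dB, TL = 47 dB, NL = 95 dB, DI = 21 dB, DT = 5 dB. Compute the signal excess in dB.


SE = SL - TL - NL + DI - DT = 171 - 47 - 95 + 21 - 5 = 45

45 dB


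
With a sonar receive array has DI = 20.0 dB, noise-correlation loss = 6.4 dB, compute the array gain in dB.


AG = DI - L_corr = 20.0 - 6.4 = 13.6

13.6 dB


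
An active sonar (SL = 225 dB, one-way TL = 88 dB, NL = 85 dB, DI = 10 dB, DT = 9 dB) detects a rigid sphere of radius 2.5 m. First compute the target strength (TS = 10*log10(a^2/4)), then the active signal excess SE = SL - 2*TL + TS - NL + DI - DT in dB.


Step 1: TS = 10*log10(2.5^2/4) = 1.94 dB
Step 2: SE = SL - 2*TL + TS - NL + DI - DT = 225 - 2*88 + (1.94) - 85 + 10 - 9 = -33.06

-33.06 dB


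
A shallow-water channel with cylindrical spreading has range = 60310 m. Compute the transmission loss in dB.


TL = 10*log10(60310) = 47.8

47.8 dB


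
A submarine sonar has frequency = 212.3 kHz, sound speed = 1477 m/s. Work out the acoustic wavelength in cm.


0.7 cm


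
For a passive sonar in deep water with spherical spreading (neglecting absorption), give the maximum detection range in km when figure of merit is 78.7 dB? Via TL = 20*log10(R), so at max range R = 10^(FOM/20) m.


At max range FOM = TL, so 20*log10(R) = 78.7
R = 10^(78.7/20) = 8609.94 m = 8.61 km

8.61 km


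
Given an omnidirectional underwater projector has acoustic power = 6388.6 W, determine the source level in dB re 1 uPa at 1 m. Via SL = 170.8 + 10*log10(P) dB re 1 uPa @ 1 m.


SL = 170.8 + 10*log10(6388.6) = 170.8 + 38.05 = 208.85

208.85 dB


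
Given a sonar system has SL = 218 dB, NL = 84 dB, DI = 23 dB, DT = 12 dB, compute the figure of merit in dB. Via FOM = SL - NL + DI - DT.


FOM = SL - NL + DI - DT = 218 - 84 + 23 - 12 = 145

145 dB


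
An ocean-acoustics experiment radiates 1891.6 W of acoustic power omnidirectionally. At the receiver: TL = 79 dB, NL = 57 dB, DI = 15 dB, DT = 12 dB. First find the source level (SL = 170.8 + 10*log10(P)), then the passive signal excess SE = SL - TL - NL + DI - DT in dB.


Step 1: SL = 170.8 + 10*log10(1891.6) = 203.57 dB
Step 2: SE = SL - TL - NL + DI - DT = 203.57 - 79 - 57 + 15 - 12 = 70.57

70.57 dB


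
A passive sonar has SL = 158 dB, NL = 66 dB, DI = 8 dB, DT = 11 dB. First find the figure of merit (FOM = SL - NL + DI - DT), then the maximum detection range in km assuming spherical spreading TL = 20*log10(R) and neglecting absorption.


Step 1: FOM = SL - NL + DI - DT = 158 - 66 + 8 - 11 = 89 dB
Step 2: at max range FOM = TL = 20*log10(R), so R = 10^(89/20) = 28183.83 m = 28.18 km

28.18 km


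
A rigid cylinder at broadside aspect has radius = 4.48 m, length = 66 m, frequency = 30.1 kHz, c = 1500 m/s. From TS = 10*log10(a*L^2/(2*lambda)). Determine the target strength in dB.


lambda = 1500/30100 = 0.04983 m
TS = 10*log10(4.48*66^2/(2*0.04983)) = 52.92

52.92 dB


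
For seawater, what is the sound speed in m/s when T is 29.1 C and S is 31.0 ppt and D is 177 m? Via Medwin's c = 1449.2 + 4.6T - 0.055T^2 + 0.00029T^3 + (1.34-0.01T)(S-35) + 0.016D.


c = 1449.2 + 4.6*29.1 - 0.055*29.1^2 + 0.00029*29.1^3 + (1.34 - 0.01*29.1)*(31.0 - 35) + 0.016*177 = 1542.27

1542.27 m/s


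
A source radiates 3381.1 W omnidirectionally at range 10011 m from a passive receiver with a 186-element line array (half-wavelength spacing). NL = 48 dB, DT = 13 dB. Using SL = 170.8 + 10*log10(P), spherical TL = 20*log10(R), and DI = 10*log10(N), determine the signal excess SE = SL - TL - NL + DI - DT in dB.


Step 1: SL = 170.8 + 10*log10(3381.1) = 206.09 dB
Step 2: TL = 20*log10(10011) = 80.01 dB
Step 3: DI = 10*log10(186) = 22.7 dB
Step 4: SE = SL - TL - NL + DI - DT = 206.09 - 80.01 - 48 + 22.7 - 13 = 87.78

87.78 dB


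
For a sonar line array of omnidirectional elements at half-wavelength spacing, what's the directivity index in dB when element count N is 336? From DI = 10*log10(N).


DI = 10*log10(336) = 25.26

25.26 dB


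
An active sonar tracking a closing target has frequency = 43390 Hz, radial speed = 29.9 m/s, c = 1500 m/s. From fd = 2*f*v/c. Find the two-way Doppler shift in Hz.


fd = 2*f*v/c = 2 * 43390 * 29.9 / 1500 = 1729.81

1729.81 Hz


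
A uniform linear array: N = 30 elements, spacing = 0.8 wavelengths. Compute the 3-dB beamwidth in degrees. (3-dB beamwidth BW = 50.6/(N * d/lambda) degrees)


2.11 deg


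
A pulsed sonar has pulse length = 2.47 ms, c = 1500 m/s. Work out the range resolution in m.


dR = c*tau/2 = 1500 * 2.47e-3 / 2 = 1.8525

1.8525 m


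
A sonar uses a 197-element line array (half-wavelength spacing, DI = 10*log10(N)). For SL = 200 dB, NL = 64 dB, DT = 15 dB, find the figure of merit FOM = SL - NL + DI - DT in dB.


143.94 dB


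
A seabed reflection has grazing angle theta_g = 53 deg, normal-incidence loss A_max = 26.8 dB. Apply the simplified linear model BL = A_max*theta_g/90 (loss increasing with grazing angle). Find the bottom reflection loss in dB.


BL = A_max * theta_g / 90 = 26.8 * 53 / 90 = 15.78

15.78 dB


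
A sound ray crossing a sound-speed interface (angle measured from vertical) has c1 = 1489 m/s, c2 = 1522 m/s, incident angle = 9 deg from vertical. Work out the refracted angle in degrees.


9.2 deg


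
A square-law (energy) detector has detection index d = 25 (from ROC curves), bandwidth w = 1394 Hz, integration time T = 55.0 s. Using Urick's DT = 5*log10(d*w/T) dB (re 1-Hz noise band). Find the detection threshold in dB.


DT = 5*log10(d*w/T) = 5*log10(25 * 1394 / 55.0) = 5*log10(633.64) = 14.01

14.01 dB


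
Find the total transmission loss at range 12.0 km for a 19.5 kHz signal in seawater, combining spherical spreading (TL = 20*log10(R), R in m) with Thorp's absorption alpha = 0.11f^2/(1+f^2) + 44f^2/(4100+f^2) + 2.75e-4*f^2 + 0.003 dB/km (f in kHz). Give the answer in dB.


129.0 dB


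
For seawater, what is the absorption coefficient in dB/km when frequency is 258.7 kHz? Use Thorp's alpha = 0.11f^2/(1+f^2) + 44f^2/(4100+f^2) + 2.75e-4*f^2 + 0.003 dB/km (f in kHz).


59.978 dB/km


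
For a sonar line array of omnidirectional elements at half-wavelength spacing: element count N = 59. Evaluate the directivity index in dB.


DI = 10*log10(59) = 17.71

17.71 dB


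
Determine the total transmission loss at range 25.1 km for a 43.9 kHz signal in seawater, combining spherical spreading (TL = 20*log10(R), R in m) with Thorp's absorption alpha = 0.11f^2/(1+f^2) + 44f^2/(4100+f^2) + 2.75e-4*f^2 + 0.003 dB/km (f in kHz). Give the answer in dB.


Step 1 (Thorp): alpha = 0.11*1927.21/(1+1927.21) + 44*1927.21/(4100+1927.21) + 2.75e-4*1927.21 + 0.003 = 14.712 dB/km
Step 2: TL_spread = 20*log10(25100) = 87.99 dB
Step 3: TL_abs = alpha*R = 14.712 * 25.1 = 369.27 dB
Step 4: TL_total = 87.99 + 369.27 = 457.26

457.26 dB
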